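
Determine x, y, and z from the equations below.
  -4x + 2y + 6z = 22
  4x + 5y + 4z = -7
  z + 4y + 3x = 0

x = -6, y = 5, z = -2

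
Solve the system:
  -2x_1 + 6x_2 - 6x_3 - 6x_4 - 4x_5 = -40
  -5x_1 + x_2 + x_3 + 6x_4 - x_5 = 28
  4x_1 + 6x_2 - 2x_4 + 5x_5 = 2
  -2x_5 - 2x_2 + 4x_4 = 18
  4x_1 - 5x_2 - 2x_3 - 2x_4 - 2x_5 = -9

x_1 = 0, x_2 = -1, x_3 = -3, x_4 = 6, x_5 = 4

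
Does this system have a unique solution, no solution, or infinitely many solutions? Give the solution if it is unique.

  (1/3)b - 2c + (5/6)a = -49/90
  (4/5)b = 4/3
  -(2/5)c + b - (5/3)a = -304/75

a = 3, b = 5/3, c = 9/5

Row-reduce the augmented matrix:
R1 ← R1 / (5/6).
R3 ← R3 + 5/3·R1.
R2 ← R2 / (4/5).
R1 ← R1 − 2/5·R2.
R3 ← R3 − 5/3·R2.
R3 ← R3 / (-22/5).
R1 ← R1 + 12/5·R3.
Reading off the reduced rows gives a = 3, b = 5/3, c = 9/5.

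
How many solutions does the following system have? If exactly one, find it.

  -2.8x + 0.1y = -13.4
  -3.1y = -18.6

x = 5, y = 6

Row-reduce the augmented matrix:
R1 ← R1 / (-14/5).
R2 ← R2 / (-31/10).
R1 ← R1 + 1/28·R2.
Reading off the reduced rows gives x = 5, y = 6.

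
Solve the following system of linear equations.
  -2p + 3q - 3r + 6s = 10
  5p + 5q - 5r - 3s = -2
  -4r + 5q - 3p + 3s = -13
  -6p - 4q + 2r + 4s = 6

p = 4, q = -5, r = -3, s = 4

Row-reduce the augmented matrix:
R1 ← R1 / (-2).
R2 ← R2 − 5·R1.
R3 ← R3 + 3·R1.
R4 ← R4 + 6·R1.
R2 ← R2 / (25/2).
R1 ← R1 + 3/2·R2.
R3 ← R3 − 1/2·R2.
R4 ← R4 + 13·R2.
R2 ← R2 + 1·R3.
R4 ← R4 + 2·R3.
R4 ← R4 / (-362/25).
R1 ← R1 + 39/25·R4.
R2 ← R2 + 138/25·R4.
R3 ← R3 + 162/25·R4.
Reading off the reduced rows gives p = 4, q = -5, r = -3, s = 4.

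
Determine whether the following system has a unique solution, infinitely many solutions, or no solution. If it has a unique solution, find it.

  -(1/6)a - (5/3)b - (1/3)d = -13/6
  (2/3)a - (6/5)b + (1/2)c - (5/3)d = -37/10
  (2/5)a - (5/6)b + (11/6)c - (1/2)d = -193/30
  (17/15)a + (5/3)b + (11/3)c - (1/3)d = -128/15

infinitely many solutions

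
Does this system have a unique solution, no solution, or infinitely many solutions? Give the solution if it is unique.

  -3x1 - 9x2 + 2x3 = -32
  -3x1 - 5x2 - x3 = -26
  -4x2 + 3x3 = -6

infinitely many solutions

Row-reduce:
R1 ← R1 / (-3).
R2 ← R2 + 3·R1.
R2 ← R2 / (4).
R1 ← R1 − 3·R2.
R3 ← R3 + 4·R2.
Rank is 2 with 3 unknowns, leaving x3 free.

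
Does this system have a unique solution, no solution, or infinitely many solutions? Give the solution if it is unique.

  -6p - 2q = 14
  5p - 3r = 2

infinitely many solutions

Row-reduce:
R1 ← R1 / (-6).
R2 ← R2 − 5·R1.
R2 ← R2 / (-5/3).
R1 ← R1 − 1/3·R2.
Rank is 2 with 3 unknowns, leaving r free.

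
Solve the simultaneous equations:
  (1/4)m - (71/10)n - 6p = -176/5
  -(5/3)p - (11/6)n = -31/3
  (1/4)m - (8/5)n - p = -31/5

no solution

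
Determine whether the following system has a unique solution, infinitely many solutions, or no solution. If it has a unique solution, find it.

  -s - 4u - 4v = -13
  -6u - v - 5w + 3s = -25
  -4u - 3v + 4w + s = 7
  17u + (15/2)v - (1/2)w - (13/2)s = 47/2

Row-reduce:
R1 ← R1 / (-4).
R2 ← R2 + 6·R1.
R3 ← R3 + 4·R1.
R4 ← R4 − 17·R1.
R2 ← R2 / (5).
R1 ← R1 − 1·R2.
R3 ← R3 − 1·R2.
R4 ← R4 + 19/2·R2.
R3 ← R3 / (5).
R1 ← R1 − 1·R3.
R2 ← R2 + 1·R3.
R4 ← R4 + 10·R3.
Rank is 3 with 4 unknowns, leaving s free.

infinitely many solutions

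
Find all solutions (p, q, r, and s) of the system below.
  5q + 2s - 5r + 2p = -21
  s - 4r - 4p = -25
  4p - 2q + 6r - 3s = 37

infinitely many solutions

Row-reduce:
R1 ← R1 / (2).
R2 ← R2 + 4·R1.
R3 ← R3 − 4·R1.
R2 ← R2 / (10).
R1 ← R1 − 5/2·R2.
R3 ← R3 + 12·R2.
R3 ← R3 / (-4/5).
R1 ← R1 − 1·R3.
R2 ← R2 + 7/5·R3.
Rank is 3 with 4 unknowns, leaving s free.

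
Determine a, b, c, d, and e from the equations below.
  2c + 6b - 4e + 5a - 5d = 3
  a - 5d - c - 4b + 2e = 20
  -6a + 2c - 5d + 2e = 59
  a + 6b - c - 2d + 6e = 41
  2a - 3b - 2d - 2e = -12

a = -4, b = 2, c = 1, d = -5, e = 4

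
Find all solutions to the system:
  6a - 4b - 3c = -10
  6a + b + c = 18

Row-reduce:
R1 ← R1 / (6).
R2 ← R2 − 6·R1.
R2 ← R2 / (5).
R1 ← R1 + 2/3·R2.
Rank is 2 with 3 unknowns, leaving c free.

infinitely many solutions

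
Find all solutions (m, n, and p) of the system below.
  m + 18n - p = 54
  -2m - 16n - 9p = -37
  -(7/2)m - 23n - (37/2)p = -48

no solution

Row-reduce:
R2 ← R2 + 2·R1.
R3 ← R3 + 7/2·R1.
R2 ← R2 / (20).
R1 ← R1 − 18·R2.
R3 ← R3 − 40·R2.
Row 3 reduces to 0 = -1, a contradiction. The system is inconsistent.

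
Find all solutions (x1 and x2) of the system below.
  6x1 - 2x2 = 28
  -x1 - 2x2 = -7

x1 = 5, x2 = 1

Row-reduce the augmented matrix:
R1 ← R1 / (6).
R2 ← R2 + 1·R1.
R2 ← R2 / (-7/3).
R1 ← R1 + 1/3·R2.
Reading off the reduced rows gives x1 = 5, x2 = 1.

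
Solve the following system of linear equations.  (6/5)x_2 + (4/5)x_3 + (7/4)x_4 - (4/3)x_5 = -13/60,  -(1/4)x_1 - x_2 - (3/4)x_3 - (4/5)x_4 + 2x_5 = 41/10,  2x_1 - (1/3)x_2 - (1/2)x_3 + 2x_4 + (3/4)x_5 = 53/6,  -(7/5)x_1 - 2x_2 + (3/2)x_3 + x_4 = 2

infinitely many solutions

Row-reduce:
Swap R1 and R2.
R1 ← R1 / (-1/4).
R3 ← R3 − 2·R1.
R4 ← R4 + 7/5·R1.
R2 ← R2 / (6/5).
R1 ← R1 − 4·R2.
R3 ← R3 + 25/3·R2.
R4 ← R4 − 18/5·R2.
R3 ← R3 / (-17/18).
R1 ← R1 − 1/3·R3.
R2 ← R2 − 2/3·R3.
R4 ← R4 − 33/10·R3.
R4 ← R4 / (18577/680).
R1 ← R1 − 7/68·R4.
R2 ← R2 − 4713/680·R4.
R3 ← R3 + 2791/340·R4.
Rank is 4 with 5 unknowns, leaving x_5 free.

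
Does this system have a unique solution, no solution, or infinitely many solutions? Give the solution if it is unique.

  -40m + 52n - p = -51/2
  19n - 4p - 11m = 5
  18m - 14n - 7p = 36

no solution

Row-reduce:
R1 ← R1 / (-40).
R2 ← R2 + 11·R1.
R3 ← R3 − 18·R1.
R2 ← R2 / (47/10).
R1 ← R1 + 13/10·R2.
R3 ← R3 − 47/5·R2.
Row 3 reduces to 0 = 1/2, a contradiction. The system is inconsistent.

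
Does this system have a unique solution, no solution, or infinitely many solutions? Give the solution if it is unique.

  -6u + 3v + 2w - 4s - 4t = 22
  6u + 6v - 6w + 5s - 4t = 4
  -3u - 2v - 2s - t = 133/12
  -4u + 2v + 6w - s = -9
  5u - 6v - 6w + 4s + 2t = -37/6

u = -4/3, v = 1/3, w = -3, s = -3, t = -7/4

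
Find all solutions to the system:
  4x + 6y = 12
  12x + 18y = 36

infinitely many solutions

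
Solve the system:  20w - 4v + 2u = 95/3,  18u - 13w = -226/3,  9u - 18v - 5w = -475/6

u = -5/2, v = 5/2, w = 7/3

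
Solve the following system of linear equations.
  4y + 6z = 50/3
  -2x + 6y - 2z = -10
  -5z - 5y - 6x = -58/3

Row-reduce the augmented matrix:
Swap R1 and R2.
R1 ← R1 / (-2).
R3 ← R3 + 6·R1.
R2 ← R2 / (4).
R1 ← R1 + 3·R2.
R3 ← R3 + 23·R2.
R3 ← R3 / (71/2).
R1 ← R1 − 11/2·R3.
R2 ← R2 − 3/2·R3.
Reading off the reduced rows gives x = 1, y = -1/3, z = 3.

x = 1, y = -1/3, z = 3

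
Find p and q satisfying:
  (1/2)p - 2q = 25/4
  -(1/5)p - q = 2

p = 5/2, q = -5/2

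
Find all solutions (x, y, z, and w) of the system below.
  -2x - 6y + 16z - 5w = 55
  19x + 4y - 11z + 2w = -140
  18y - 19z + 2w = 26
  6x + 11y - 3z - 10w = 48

Row-reduce the augmented matrix:
R1 ← R1 / (-2).
R2 ← R2 − 19·R1.
R4 ← R4 − 6·R1.
R2 ← R2 / (-53).
R1 ← R1 − 3·R2.
R3 ← R3 − 18·R2.
R4 ← R4 + 7·R2.
R3 ← R3 / (1531/53).
R1 ← R1 + 1/53·R3.
R2 ← R2 + 141/53·R3.
R4 ← R4 − 1398/53·R3.
R4 ← R4 / (-20535/3062).
R1 ← R1 + 129/1531·R4.
R2 ← R2 + 1165/3062·R4.
R3 ← R3 + 713/1531·R4.
Reading off the reduced rows gives x = -6, y = 6, z = 4, w = -3.

x = -6, y = 6, z = 4, w = -3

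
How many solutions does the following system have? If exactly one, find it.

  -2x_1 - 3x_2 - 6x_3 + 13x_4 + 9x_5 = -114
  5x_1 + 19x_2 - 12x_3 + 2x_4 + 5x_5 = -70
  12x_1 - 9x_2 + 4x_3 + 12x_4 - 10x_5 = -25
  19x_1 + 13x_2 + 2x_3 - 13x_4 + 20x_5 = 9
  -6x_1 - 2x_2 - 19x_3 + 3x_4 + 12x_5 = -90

Row-reduce the augmented matrix:
R1 ← R1 / (-2).
R2 ← R2 − 5·R1.
R3 ← R3 − 12·R1.
R4 ← R4 − 19·R1.
R5 ← R5 + 6·R1.
R2 ← R2 / (23/2).
R1 ← R1 − 3/2·R2.
R3 ← R3 + 27·R2.
R4 ← R4 + 31/2·R2.
R5 ← R5 − 7·R2.
R3 ← R3 / (-2194/23).
R1 ← R1 − 150/23·R3.
R2 ← R2 + 54/23·R3.
R4 ← R4 + 2102/23·R3.
R5 ← R5 − 355/23·R3.
R4 ← R4 / (-7492/1097).
R1 ← R1 − 758/1097·R4.
R2 ← R2 + 1326/1097·R4.
R3 ← R3 + 3933/2194·R4.
R5 ← R5 + 64353/2194·R4.
R5 ← R5 / (-336666/1873).
R1 ← R1 − 6061/1873·R5.
R2 ← R2 + 13306/1873·R5.
R3 ← R3 + 21085/1873·R5.
R4 ← R4 + 10573/1873·R5.
Reading off the reduced rows gives x_1 = 0, x_2 = -1, x_3 = 2, x_4 = -6, x_5 = -3.

x_1 = 0, x_2 = -1, x_3 = 2, x_4 = -6, x_5 = -3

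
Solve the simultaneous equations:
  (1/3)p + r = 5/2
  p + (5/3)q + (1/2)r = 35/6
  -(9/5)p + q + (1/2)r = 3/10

p = 3/2, q = 2, r = 2

Row-reduce the augmented matrix:
R1 ← R1 / (1/3).
R2 ← R2 − 1·R1.
R3 ← R3 + 9/5·R1.
R2 ← R2 / (5/3).
R3 ← R3 − 1·R2.
R3 ← R3 / (37/5).
R1 ← R1 − 3·R3.
R2 ← R2 + 3/2·R3.
Reading off the reduced rows gives p = 3/2, q = 2, r = 2.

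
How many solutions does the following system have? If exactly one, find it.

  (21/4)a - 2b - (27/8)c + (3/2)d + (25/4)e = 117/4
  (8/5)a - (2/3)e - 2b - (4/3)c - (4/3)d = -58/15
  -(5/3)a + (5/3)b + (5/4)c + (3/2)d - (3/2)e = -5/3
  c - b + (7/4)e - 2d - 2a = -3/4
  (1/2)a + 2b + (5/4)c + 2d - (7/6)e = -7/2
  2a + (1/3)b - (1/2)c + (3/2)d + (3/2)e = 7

Row-reduce:
R1 ← R1 / (21/4).
R2 ← R2 − 8/5·R1.
R3 ← R3 + 5/3·R1.
R4 ← R4 + 2·R1.
R5 ← R5 − 1/2·R1.
R6 ← R6 − 2·R1.
R2 ← R2 / (-146/105).
R1 ← R1 + 8/21·R2.
R3 ← R3 − 65/63·R2.
R4 ← R4 + 37/21·R2.
R5 ← R5 − 46/21·R2.
R6 ← R6 − 23/21·R2.
R3 ← R3 / (-125/2628).
R1 ← R1 + 245/438·R3.
R2 ← R2 − 16/73·R3.
R4 ← R4 − 22/219·R3.
R5 ← R5 − 239/219·R3.
R6 ← R6 − 239/438·R3.
R4 ← R4 / (276/125).
R1 ← R1 + 171/25·R4.
R2 ← R2 − 534/125·R4.
R3 ← R3 + 1702/125·R4.
R5 ← R5 − 1737/125·R4.
R6 ← R6 − 1737/250·R4.
R5 ← R5 / (-72931/1104).
R1 ← R1 − 11855/368·R5.
R2 ← R2 + 2427/184·R5.
R3 ← R3 − 1367/24·R5.
R4 ← R4 − 2191/1104·R5.
R6 ← R6 + 72931/2208·R5.
Row 6 reduces to 0 = -1, a contradiction. The system is inconsistent.

no solution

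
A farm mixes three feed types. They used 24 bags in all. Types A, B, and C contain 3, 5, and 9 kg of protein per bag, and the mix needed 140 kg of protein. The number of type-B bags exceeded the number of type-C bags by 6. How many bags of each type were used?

Let a = type-A bags, b = type-B bags, c = type-C bags.
  a + b + c = 24
  3a + 5b + 9c = 140
  b - c = 6
Row-reduce the augmented matrix:
R2 ← R2 − 3·R1.
R2 ← R2 / (2).
R1 ← R1 − 1·R2.
R3 ← R3 − 1·R2.
R3 ← R3 / (-4).
R1 ← R1 + 2·R3.
R2 ← R2 − 3·R3.
Reading off the reduced rows gives a = 4, b = 13, c = 7.

type-A bags: 4, type-B bags: 13, type-C bags: 7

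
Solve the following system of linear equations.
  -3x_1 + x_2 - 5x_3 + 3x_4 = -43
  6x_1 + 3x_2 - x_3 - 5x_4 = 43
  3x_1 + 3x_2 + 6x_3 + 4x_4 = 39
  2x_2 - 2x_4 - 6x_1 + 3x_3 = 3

x_1 = 4, x_2 = 3, x_3 = 5, x_4 = -3

Row-reduce the augmented matrix:
R1 ← R1 / (-3).
R2 ← R2 − 6·R1.
R3 ← R3 − 3·R1.
R4 ← R4 + 6·R1.
R2 ← R2 / (5).
R1 ← R1 + 1/3·R2.
R3 ← R3 − 4·R2.
R3 ← R3 / (49/5).
R1 ← R1 − 14/15·R3.
R2 ← R2 + 11/5·R3.
R4 ← R4 − 13·R3.
R4 ← R4 / (-795/49).
R1 ← R1 + 32/21·R4.
R2 ← R2 − 78/49·R4.
R3 ← R3 − 31/49·R4.
Reading off the reduced rows gives x_1 = 4, x_2 = 3, x_3 = 5, x_4 = -3.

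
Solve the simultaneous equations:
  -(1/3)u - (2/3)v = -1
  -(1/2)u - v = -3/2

Row-reduce:
R1 ← R1 / (-1/3).
R2 ← R2 + 1/2·R1.
Rank is 1 with 2 unknowns, leaving v free.

infinitely many solutions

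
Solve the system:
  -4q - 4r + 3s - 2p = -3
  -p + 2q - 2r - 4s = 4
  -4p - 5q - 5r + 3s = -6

infinitely many solutions

Row-reduce:
R1 ← R1 / (-2).
R2 ← R2 + 1·R1.
R3 ← R3 + 4·R1.
R2 ← R2 / (4).
R1 ← R1 − 2·R2.
R3 ← R3 − 3·R2.
R3 ← R3 / (3).
R1 ← R1 − 2·R3.
Rank is 3 with 4 unknowns, leaving s free.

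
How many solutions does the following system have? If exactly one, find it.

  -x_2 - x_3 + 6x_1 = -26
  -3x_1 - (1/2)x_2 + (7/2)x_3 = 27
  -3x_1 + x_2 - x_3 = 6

Row-reduce:
R1 ← R1 / (6).
R2 ← R2 + 3·R1.
R3 ← R3 + 3·R1.
R2 ← R2 / (-1).
R1 ← R1 + 1/6·R2.
R3 ← R3 − 1/2·R2.
Rank is 2 with 3 unknowns, leaving x_3 free.

infinitely many solutions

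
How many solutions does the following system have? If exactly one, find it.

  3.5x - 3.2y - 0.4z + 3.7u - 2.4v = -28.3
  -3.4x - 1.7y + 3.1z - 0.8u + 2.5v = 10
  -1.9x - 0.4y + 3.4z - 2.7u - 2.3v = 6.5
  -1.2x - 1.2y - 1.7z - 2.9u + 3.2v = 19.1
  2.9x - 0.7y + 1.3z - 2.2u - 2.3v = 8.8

Row-reduce the augmented matrix:
R1 ← R1 / (7/2).
R2 ← R2 + 17/5·R1.
R3 ← R3 + 19/10·R1.
R4 ← R4 + 6/5·R1.
R5 ← R5 − 29/10·R1.
R2 ← R2 / (-1683/350).
R1 ← R1 + 32/35·R2.
R3 ← R3 + 374/175·R2.
R4 ← R4 + 402/175·R2.
R5 ← R5 − 683/350·R2.
R3 ← R3 / (89/45).
R1 ← R1 + 1060/1683·R3.
R2 ← R2 + 949/1683·R3.
R4 ← R4 + 17573/5610·R3.
R5 ← R5 − 22988/8415·R3.
R4 ← R4 / (-100330/16643).
R1 ← R1 + 1495/16643·R4.
R2 ← R2 + 18845/16643·R4.
R3 ← R3 + 87/89·R4.
R5 ← R5 + 243209/166430·R4.
R5 ← R5 / (114219231/20066000).
R1 ← R1 + 736979/401320·R5.
R2 ← R2 + 168909/401320·R5.
R3 ← R3 + 2583329/2006600·R5.
R4 ← R4 − 1174437/2006600·R5.
Reading off the reduced rows gives x = 2, y = 2, z = 2, u = -5, v = 4.

x = 2, y = 2, z = 2, u = -5, v = 4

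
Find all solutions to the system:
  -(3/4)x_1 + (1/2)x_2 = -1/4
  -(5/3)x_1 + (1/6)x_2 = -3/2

Row-reduce the augmented matrix:
R1 ← R1 / (-3/4).
R2 ← R2 + 5/3·R1.
R2 ← R2 / (-17/18).
R1 ← R1 + 2/3·R2.
Reading off the reduced rows gives x_1 = 1, x_2 = 1.

x_1 = 1, x_2 = 1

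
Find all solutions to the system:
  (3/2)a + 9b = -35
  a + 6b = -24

Row-reduce:
R1 ← R1 / (3/2).
R2 ← R2 − 1·R1.
Row 2 reduces to 0 = -2/3, a contradiction. The system is inconsistent.

no solution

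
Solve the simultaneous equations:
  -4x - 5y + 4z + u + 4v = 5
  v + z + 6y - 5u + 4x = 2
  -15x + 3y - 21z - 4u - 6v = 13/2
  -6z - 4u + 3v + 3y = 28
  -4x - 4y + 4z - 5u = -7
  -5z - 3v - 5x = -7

no solution

Row-reduce:
R1 ← R1 / (-4).
R2 ← R2 − 4·R1.
R3 ← R3 + 15·R1.
R5 ← R5 + 4·R1.
R6 ← R6 + 5·R1.
R1 ← R1 − 5/4·R2.
R3 ← R3 − 87/4·R2.
R4 ← R4 − 3·R2.
R5 ← R5 − 1·R2.
R6 ← R6 − 25/4·R2.
R3 ← R3 / (-579/4).
R1 ← R1 + 29/4·R3.
R2 ← R2 − 5·R3.
R4 ← R4 + 21·R3.
R5 ← R5 + 5·R3.
R6 ← R6 + 165/4·R3.
R4 ← R4 / (-675/193).
R1 ← R1 − 452/579·R4.
R2 ← R2 + 731/579·R4.
R3 ← R3 + 317/579·R4.
R5 ← R5 + 2743/579·R4.
R6 ← R6 − 225/193·R4.
R5 ← R5 / (-9289/675).
R1 ← R1 − 521/675·R5.
R2 ← R2 + 1313/675·R5.
R3 ← R3 + 116/675·R5.
R4 ← R4 + 439/225·R5.
Row 6 reduces to 0 = 1/6, a contradiction. The system is inconsistent.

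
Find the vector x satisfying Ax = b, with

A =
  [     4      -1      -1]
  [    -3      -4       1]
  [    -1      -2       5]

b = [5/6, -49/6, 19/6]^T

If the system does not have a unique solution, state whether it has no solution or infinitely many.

x_1 = 1, x_2 = 5/3, x_3 = 3/2

Row-reduce the augmented matrix:
R1 ← R1 / (4).
R2 ← R2 + 3·R1.
R3 ← R3 + 1·R1.
R2 ← R2 / (-19/4).
R1 ← R1 + 1/4·R2.
R3 ← R3 + 9/4·R2.
R3 ← R3 / (88/19).
R1 ← R1 + 5/19·R3.
R2 ← R2 + 1/19·R3.
Reading off the reduced rows gives x_1 = 1, x_2 = 5/3, x_3 = 3/2.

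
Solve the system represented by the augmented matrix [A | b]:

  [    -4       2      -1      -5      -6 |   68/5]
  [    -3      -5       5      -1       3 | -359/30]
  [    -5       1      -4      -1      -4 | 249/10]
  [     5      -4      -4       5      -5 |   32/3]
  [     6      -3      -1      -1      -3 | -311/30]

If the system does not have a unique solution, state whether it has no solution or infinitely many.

x_1 = -7/3, x_2 = 1/2, x_3 = -2, x_4 = 5/3, x_5 = -8/5

Row-reduce the augmented matrix:
R1 ← R1 / (-4).
R2 ← R2 + 3·R1.
R3 ← R3 + 5·R1.
R4 ← R4 − 5·R1.
R5 ← R5 − 6·R1.
R2 ← R2 / (-13/2).
R1 ← R1 + 1/2·R2.
R3 ← R3 + 3/2·R2.
R4 ← R4 + 3/2·R2.
R3 ← R3 / (-53/13).
R1 ← R1 + 5/26·R3.
R2 ← R2 + 23/26·R3.
R4 ← R4 + 171/26·R3.
R5 ← R5 + 5/2·R3.
R4 ← R4 / (-989/106).
R1 ← R1 − 87/106·R4.
R2 ← R2 + 151/106·R4.
R3 ← R3 + 60/53·R4.
R5 ← R5 + 1201/106·R4.
R5 ← R5 / (7578/989).
R1 ← R1 + 656/989·R5.
R2 ← R2 − 1059/989·R5.
R3 ← R3 − 1621/989·R5.
R4 ← R4 − 1811/989·R5.
Reading off the reduced rows gives x_1 = -7/3, x_2 = 1/2, x_3 = -2, x_4 = 5/3, x_5 = -8/5.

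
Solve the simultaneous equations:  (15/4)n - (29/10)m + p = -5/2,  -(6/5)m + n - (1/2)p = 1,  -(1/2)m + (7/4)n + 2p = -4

no solution

Row-reduce:
R1 ← R1 / (-29/10).
R2 ← R2 + 6/5·R1.
R3 ← R3 + 1/2·R1.
R2 ← R2 / (-16/29).
R1 ← R1 + 75/58·R2.
R3 ← R3 − 32/29·R2.
Row 3 reduces to 0 = 1/2, a contradiction. The system is inconsistent.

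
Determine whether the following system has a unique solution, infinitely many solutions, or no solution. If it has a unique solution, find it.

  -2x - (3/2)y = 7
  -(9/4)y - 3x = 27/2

no solution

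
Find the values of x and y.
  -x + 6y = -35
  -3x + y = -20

x = 5, y = -5

From equation 1: x = 35 + 6·y.
Substitute into equation 2 and solve: y = -5.
Then x = 5.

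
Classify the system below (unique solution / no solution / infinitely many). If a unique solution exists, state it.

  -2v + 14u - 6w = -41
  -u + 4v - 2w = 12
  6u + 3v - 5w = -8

Row-reduce:
R1 ← R1 / (14).
R2 ← R2 + 1·R1.
R3 ← R3 − 6·R1.
R2 ← R2 / (27/7).
R1 ← R1 + 1/7·R2.
R3 ← R3 − 27/7·R2.
Row 3 reduces to 0 = 1/2, a contradiction. The system is inconsistent.

no solution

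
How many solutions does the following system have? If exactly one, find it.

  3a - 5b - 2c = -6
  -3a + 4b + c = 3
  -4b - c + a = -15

a = 6, b = 6, c = -3

Row-reduce the augmented matrix:
R1 ← R1 / (3).
R2 ← R2 + 3·R1.
R3 ← R3 − 1·R1.
R2 ← R2 / (-1).
R1 ← R1 + 5/3·R2.
R3 ← R3 + 7/3·R2.
R3 ← R3 / (2).
R1 ← R1 − 1·R3.
R2 ← R2 − 1·R3.
Reading off the reduced rows gives a = 6, b = 6, c = -3.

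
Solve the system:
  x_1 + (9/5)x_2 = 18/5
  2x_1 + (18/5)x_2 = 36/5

infinitely many solutions

Row-reduce:
R2 ← R2 − 2·R1.
Rank is 1 with 2 unknowns, leaving x_2 free.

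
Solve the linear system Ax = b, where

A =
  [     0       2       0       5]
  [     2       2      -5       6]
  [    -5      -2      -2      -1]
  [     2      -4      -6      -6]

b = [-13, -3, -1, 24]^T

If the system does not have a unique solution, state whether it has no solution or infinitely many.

x_1 = 0, x_2 = 6, x_3 = -3, x_4 = -5

Row-reduce the augmented matrix:
Swap R1 and R2.
R1 ← R1 / (2).
R3 ← R3 + 5·R1.
R4 ← R4 − 2·R1.
R2 ← R2 / (2).
R1 ← R1 − 1·R2.
R3 ← R3 − 3·R2.
R4 ← R4 + 6·R2.
R3 ← R3 / (-29/2).
R1 ← R1 + 5/2·R3.
R4 ← R4 + 1·R3.
R4 ← R4 / (74/29).
R1 ← R1 + 18/29·R4.
R2 ← R2 − 5/2·R4.
R3 ← R3 + 13/29·R4.
Reading off the reduced rows gives x_1 = 0, x_2 = 6, x_3 = -3, x_4 = -5.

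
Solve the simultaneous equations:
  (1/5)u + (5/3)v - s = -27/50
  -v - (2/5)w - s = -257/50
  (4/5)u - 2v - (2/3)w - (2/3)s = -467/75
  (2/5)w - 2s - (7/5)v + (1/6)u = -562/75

u = -1/5, v = 3/2, w = 8/5, s = 3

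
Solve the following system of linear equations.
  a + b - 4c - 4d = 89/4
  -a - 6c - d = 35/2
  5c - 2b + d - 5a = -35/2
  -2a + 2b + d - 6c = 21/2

a = 1/2, b = -1/4, c = -5/2, d = -3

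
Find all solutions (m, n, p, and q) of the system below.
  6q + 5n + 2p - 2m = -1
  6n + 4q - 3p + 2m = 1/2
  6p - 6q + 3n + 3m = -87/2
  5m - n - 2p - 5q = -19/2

m = -1/2, n = -3, p = -5/2, q = 3

Row-reduce the augmented matrix:
R1 ← R1 / (-2).
R2 ← R2 − 2·R1.
R3 ← R3 − 3·R1.
R4 ← R4 − 5·R1.
R2 ← R2 / (11).
R1 ← R1 + 5/2·R2.
R3 ← R3 − 21/2·R2.
R4 ← R4 − 23/2·R2.
R3 ← R3 / (219/22).
R1 ← R1 + 27/22·R3.
R2 ← R2 + 1/11·R3.
R4 ← R4 − 89/22·R3.
R4 ← R4 / (161/73).
R1 ← R1 + 112/73·R4.
R2 ← R2 − 62/73·R4.
R3 ← R3 + 48/73·R4.
Reading off the reduced rows gives m = -1/2, n = -3, p = -5/2, q = 3.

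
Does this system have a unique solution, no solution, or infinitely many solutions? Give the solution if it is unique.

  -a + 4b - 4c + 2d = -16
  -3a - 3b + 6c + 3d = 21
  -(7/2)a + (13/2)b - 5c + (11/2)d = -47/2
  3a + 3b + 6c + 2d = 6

no solution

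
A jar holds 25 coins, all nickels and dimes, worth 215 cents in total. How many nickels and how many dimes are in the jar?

nickels: 7, dimes: 18

Let n = nickels, d = dimes.
  n + d = 25
  5n + 10d = 215
Row-reduce the augmented matrix:
R2 ← R2 − 5·R1.
R2 ← R2 / (5).
R1 ← R1 − 1·R2.
Reading off the reduced rows gives n = 7, d = 18.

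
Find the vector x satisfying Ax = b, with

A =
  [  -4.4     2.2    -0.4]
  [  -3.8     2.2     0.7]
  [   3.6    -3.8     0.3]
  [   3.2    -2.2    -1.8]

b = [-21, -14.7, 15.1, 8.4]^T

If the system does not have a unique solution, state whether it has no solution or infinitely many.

Row-reduce the augmented matrix:
R1 ← R1 / (-22/5).
R2 ← R2 + 19/5·R1.
R3 ← R3 − 18/5·R1.
R4 ← R4 − 16/5·R1.
R2 ← R2 / (3/10).
R1 ← R1 + 1/2·R2.
R3 ← R3 + 2·R2.
R4 ← R4 + 3/5·R2.
R3 ← R3 / (2291/330).
R1 ← R1 − 11/6·R3.
R2 ← R2 − 115/33·R3.
R4 reduces to 0 = 0, so the extra equation is consistent.
Reading off the reduced rows gives x_1 = 5, x_2 = 1, x_3 = 3.

x_1 = 5, x_2 = 1, x_3 = 3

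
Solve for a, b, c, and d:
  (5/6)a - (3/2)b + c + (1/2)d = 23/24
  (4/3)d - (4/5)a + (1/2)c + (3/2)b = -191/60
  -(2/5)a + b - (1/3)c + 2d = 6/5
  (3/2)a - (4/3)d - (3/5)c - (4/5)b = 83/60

Row-reduce the augmented matrix:
R1 ← R1 / (5/6).
R2 ← R2 + 4/5·R1.
R3 ← R3 + 2/5·R1.
R4 ← R4 − 3/2·R1.
R2 ← R2 / (3/50).
R1 ← R1 + 9/5·R2.
R3 ← R3 − 7/25·R2.
R4 ← R4 − 19/10·R2.
R3 ← R3 / (-20/3).
R1 ← R1 − 45·R3.
R2 ← R2 − 73/3·R3.
R4 ← R4 + 1459/30·R3.
R4 ← R4 / (-6419/450).
R1 ← R1 − 13·R4.
R2 ← R2 − 338/45·R4.
R3 ← R3 − 14/15·R4.
Reading off the reduced rows gives a = -1/2, b = -5/2, c = -3, d = 5/4.

a = -1/2, b = -5/2, c = -3, d = 5/4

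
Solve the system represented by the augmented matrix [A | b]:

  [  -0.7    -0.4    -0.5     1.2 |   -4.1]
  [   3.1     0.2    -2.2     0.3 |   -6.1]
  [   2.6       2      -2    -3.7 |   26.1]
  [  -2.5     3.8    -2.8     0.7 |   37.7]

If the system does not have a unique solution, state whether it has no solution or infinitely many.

Row-reduce the augmented matrix:
R1 ← R1 / (-7/10).
R2 ← R2 − 31/10·R1.
R3 ← R3 − 13/5·R1.
R4 ← R4 + 5/2·R1.
R2 ← R2 / (-11/7).
R1 ← R1 − 4/7·R2.
R3 ← R3 − 18/35·R2.
R4 ← R4 − 183/35·R2.
R3 ← R3 / (-1458/275).
R1 ← R1 + 49/55·R3.
R2 ← R2 − 309/110·R3.
R4 ← R4 + 4318/275·R3.
R4 ← R4 / (54023/7290).
R1 ← R1 + 317/2916·R4.
R2 ← R2 + 4273/1944·R4.
R3 ← R3 + 1427/2916·R4.
Reading off the reduced rows gives x_1 = -4, x_2 = 6, x_3 = -3, x_4 = -5.

x_1 = -4, x_2 = 6, x_3 = -3, x_4 = -5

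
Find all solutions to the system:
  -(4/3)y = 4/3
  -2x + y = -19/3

Row-reduce the augmented matrix:
Swap R1 and R2.
R1 ← R1 / (-2).
R2 ← R2 / (-4/3).
R1 ← R1 + 1/2·R2.
Reading off the reduced rows gives x = 8/3, y = -1.

x = 8/3, y = -1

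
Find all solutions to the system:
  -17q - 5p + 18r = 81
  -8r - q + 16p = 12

infinitely many solutions

Row-reduce:
R1 ← R1 / (-5).
R2 ← R2 − 16·R1.
R2 ← R2 / (-277/5).
R1 ← R1 − 17/5·R2.
Rank is 2 with 3 unknowns, leaving r free.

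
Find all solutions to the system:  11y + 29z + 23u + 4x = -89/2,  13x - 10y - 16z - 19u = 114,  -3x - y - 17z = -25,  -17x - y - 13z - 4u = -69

Row-reduce:
R1 ← R1 / (4).
R2 ← R2 − 13·R1.
R3 ← R3 + 3·R1.
R4 ← R4 + 17·R1.
R2 ← R2 / (-183/4).
R1 ← R1 − 11/4·R2.
R3 ← R3 − 29/4·R2.
R4 ← R4 − 183/4·R2.
R3 ← R3 / (-776/61).
R1 ← R1 − 38/61·R3.
R2 ← R2 − 147/61·R3.
Row 4 reduces to 0 = 1/2, a contradiction. The system is inconsistent.

no solution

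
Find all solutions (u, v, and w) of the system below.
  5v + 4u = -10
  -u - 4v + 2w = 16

infinitely many solutions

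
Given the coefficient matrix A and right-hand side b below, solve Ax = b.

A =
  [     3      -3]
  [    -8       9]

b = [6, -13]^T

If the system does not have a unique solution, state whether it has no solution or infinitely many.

Row-reduce the augmented matrix:
R1 ← R1 / (3).
R2 ← R2 + 8·R1.
R1 ← R1 + 1·R2.
Reading off the reduced rows gives x_1 = 5, x_2 = 3.

x_1 = 5, x_2 = 3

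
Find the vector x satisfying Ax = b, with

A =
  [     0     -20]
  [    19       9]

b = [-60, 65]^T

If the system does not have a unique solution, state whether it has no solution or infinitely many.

x_1 = 2, x_2 = 3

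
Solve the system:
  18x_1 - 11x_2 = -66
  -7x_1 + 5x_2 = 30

Row-reduce the augmented matrix:
R1 ← R1 / (18).
R2 ← R2 + 7·R1.
R2 ← R2 / (13/18).
R1 ← R1 + 11/18·R2.
Reading off the reduced rows gives x_1 = 0, x_2 = 6.

x_1 = 0, x_2 = 6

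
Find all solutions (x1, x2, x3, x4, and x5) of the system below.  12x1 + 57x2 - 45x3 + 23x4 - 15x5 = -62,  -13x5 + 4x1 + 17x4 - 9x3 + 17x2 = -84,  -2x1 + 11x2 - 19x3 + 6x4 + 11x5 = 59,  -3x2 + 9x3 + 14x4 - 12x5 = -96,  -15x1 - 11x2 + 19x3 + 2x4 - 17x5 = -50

no solution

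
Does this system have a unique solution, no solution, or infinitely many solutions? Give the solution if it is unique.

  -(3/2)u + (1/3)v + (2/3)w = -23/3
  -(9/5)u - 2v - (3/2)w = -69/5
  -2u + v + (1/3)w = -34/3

u = 6, v = 0, w = 2

Row-reduce the augmented matrix:
R1 ← R1 / (-3/2).
R2 ← R2 + 9/5·R1.
R3 ← R3 + 2·R1.
R2 ← R2 / (-12/5).
R1 ← R1 + 2/9·R2.
R3 ← R3 − 5/9·R2.
R3 ← R3 / (-235/216).
R1 ← R1 + 25/108·R3.
R2 ← R2 − 23/24·R3.
Reading off the reduced rows gives u = 6, v = 0, w = 2.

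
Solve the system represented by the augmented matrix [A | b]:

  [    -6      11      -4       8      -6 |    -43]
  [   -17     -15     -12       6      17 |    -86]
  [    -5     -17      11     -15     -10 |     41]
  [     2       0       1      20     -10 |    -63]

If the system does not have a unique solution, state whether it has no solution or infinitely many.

infinitely many solutions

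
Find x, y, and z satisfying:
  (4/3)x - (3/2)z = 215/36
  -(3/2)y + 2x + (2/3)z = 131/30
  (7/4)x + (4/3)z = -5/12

x = 5/3, y = -9/5, z = -5/2

Row-reduce the augmented matrix:
R1 ← R1 / (4/3).
R2 ← R2 − 2·R1.
R3 ← R3 − 7/4·R1.
R2 ← R2 / (-3/2).
R3 ← R3 / (317/96).
R1 ← R1 + 9/8·R3.
R2 ← R2 + 35/18·R3.
Reading off the reduced rows gives x = 5/3, y = -9/5, z = -5/2.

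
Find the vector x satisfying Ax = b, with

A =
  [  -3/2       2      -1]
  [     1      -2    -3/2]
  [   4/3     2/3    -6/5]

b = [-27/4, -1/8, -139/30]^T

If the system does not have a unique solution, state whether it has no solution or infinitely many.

Row-reduce the augmented matrix:
R1 ← R1 / (-3/2).
R2 ← R2 − 1·R1.
R3 ← R3 − 4/3·R1.
R2 ← R2 / (-2/3).
R1 ← R1 + 4/3·R2.
R3 ← R3 − 22/9·R2.
R3 ← R3 / (-301/30).
R1 ← R1 − 5·R3.
R2 ← R2 − 13/4·R3.
Reading off the reduced rows gives x_1 = 0, x_2 = -2, x_3 = 11/4.

x_1 = 0, x_2 = -2, x_3 = 11/4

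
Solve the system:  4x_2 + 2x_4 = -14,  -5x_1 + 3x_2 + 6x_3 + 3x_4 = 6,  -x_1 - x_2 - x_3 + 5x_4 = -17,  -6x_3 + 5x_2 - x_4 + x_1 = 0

x_1 = -6, x_2 = -1, x_3 = -1, x_4 = -5

Row-reduce the augmented matrix:
Swap R1 and R2.
R1 ← R1 / (-5).
R3 ← R3 + 1·R1.
R4 ← R4 − 1·R1.
R2 ← R2 / (4).
R1 ← R1 + 3/5·R2.
R3 ← R3 + 8/5·R2.
R4 ← R4 − 28/5·R2.
R3 ← R3 / (-11/5).
R1 ← R1 + 6/5·R3.
R4 ← R4 + 24/5·R3.
R4 ← R4 / (-160/11).
R1 ← R1 + 69/22·R4.
R2 ← R2 − 1/2·R4.
R3 ← R3 + 26/11·R4.
Reading off the reduced rows gives x_1 = -6, x_2 = -1, x_3 = -1, x_4 = -5.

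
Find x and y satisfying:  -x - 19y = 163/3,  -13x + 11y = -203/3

x = 8/3, y = -3

From equation 1: x = -163/3 − 19·y.
Substitute into equation 2 and solve: y = -3.
Then x = 8/3.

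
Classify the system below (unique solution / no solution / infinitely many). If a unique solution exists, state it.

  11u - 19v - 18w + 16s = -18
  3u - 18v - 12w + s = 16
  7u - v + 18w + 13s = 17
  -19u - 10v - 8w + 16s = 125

Row-reduce the augmented matrix:
R1 ← R1 / (11).
R2 ← R2 − 3·R1.
R3 ← R3 − 7·R1.
R4 ← R4 + 19·R1.
R2 ← R2 / (-141/11).
R1 ← R1 + 19/11·R2.
R3 ← R3 − 122/11·R2.
R4 ← R4 + 471/11·R2.
R3 ← R3 / (1096/47).
R1 ← R1 + 32/47·R3.
R2 ← R2 − 26/47·R3.
R4 ← R4 + 724/47·R3.
R4 ← R4 / (45055/822).
R1 ← R1 − 261/137·R4.
R2 ← R2 − 145/548·R4.
R3 ← R3 + 13/3288·R4.
Reading off the reduced rows gives u = -5, v = -3, w = 2, s = 1.

u = -5, v = -3, w = 2, s = 1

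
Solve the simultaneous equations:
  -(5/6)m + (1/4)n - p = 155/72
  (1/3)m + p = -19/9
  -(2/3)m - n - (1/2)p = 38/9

m = -4/3, n = -5/2, p = -5/3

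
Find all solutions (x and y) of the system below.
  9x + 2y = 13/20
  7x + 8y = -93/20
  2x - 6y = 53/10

x = 1/4, y = -4/5

Row-reduce the augmented matrix:
R1 ← R1 / (9).
R2 ← R2 − 7·R1.
R3 ← R3 − 2·R1.
R2 ← R2 / (58/9).
R1 ← R1 − 2/9·R2.
R3 ← R3 + 58/9·R2.
R3 reduces to 0 = 0, so the extra equation is consistent.
Reading off the reduced rows gives x = 1/4, y = -4/5.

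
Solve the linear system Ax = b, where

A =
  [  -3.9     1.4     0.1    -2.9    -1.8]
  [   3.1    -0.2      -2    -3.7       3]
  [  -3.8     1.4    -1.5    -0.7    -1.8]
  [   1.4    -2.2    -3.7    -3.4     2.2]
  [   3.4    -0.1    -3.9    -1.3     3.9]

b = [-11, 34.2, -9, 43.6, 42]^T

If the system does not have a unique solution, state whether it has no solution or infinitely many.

x_1 = 0, x_2 = -4, x_3 = -4, x_4 = -2, x_5 = 6

Row-reduce the augmented matrix:
R1 ← R1 / (-39/10).
R2 ← R2 − 31/10·R1.
R3 ← R3 + 19/5·R1.
R4 ← R4 − 7/5·R1.
R5 ← R5 − 17/5·R1.
R2 ← R2 / (178/195).
R1 ← R1 + 14/39·R2.
R3 ← R3 − 7/195·R2.
R4 ← R4 + 331/195·R2.
R5 ← R5 − 437/390·R2.
R3 ← R3 / (-2709/1780).
R1 ← R1 + 139/178·R3.
R2 ← R2 + 749/356·R3.
R4 ← R4 + 12879/1780·R3.
R5 ← R5 + 5181/3560·R3.
R4 ← R4 / (-80777/3010).
R1 ← R1 + 7666/2709·R4.
R2 ← R2 + 7619/774·R4.
R3 ← R3 + 4204/2709·R4.
R5 ← R5 − 23203/18060·R4.
R5 ← R5 / (904237/1211655).
R1 ← R1 − 442280/726993·R5.
R2 ← R2 − 28931/726993·R5.
R3 ← R3 + 158032/726993·R5.
R4 ← R4 + 15004/80777·R5.
Reading off the reduced rows gives x_1 = 0, x_2 = -4, x_3 = -4, x_4 = -2, x_5 = 6.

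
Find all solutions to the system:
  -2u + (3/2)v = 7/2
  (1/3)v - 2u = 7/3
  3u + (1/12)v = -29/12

no solution

Row-reduce:
R1 ← R1 / (-2).
R2 ← R2 + 2·R1.
R3 ← R3 − 3·R1.
R2 ← R2 / (-7/6).
R1 ← R1 + 3/4·R2.
R3 ← R3 − 7/3·R2.
Row 3 reduces to 0 = 1/2, a contradiction. The system is inconsistent.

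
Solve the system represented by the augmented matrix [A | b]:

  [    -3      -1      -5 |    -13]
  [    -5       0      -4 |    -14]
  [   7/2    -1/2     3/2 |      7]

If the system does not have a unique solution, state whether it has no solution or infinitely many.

no solution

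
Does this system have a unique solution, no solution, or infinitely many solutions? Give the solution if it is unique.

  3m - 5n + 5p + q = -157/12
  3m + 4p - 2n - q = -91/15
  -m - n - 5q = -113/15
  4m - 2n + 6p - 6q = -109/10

Row-reduce the augmented matrix:
R1 ← R1 / (3).
R2 ← R2 − 3·R1.
R3 ← R3 + 1·R1.
R4 ← R4 − 4·R1.
R2 ← R2 / (3).
R1 ← R1 + 5/3·R2.
R3 ← R3 + 8/3·R2.
R4 ← R4 − 14/3·R2.
R3 ← R3 / (7/9).
R1 ← R1 − 10/9·R3.
R2 ← R2 + 1/3·R3.
R4 ← R4 − 8/9·R3.
R4 ← R4 / (22/7).
R1 ← R1 − 59/7·R4.
R2 ← R2 + 24/7·R4.
R3 ← R3 + 58/7·R4.
Reading off the reduced rows gives m = 2, n = 11/5, p = -7/4, q = 2/3.

m = 2, n = 11/5, p = -7/4, q = 2/3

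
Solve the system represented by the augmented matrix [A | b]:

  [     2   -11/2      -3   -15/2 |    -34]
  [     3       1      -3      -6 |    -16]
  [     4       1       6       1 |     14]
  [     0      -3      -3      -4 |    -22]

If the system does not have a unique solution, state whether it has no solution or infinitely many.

no solution

Row-reduce:
R1 ← R1 / (2).
R2 ← R2 − 3·R1.
R3 ← R3 − 4·R1.
R2 ← R2 / (37/4).
R1 ← R1 + 11/4·R2.
R3 ← R3 − 12·R2.
R4 ← R4 + 3·R2.
R3 ← R3 / (372/37).
R1 ← R1 + 39/37·R3.
R2 ← R2 − 6/37·R3.
R4 ← R4 + 93/37·R3.
Row 4 reduces to 0 = -3/2, a contradiction. The system is inconsistent.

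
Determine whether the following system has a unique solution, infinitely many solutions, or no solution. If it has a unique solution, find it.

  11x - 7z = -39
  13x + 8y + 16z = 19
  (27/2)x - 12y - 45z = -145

Row-reduce:
R1 ← R1 / (11).
R2 ← R2 − 13·R1.
R3 ← R3 − 27/2·R1.
R2 ← R2 / (8).
R3 ← R3 + 12·R2.
Row 3 reduces to 0 = 1/2, a contradiction. The system is inconsistent.

no solution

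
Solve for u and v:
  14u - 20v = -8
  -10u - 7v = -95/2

u = 3, v = 5/2

Row-reduce the augmented matrix:
R1 ← R1 / (14).
R2 ← R2 + 10·R1.
R2 ← R2 / (-149/7).
R1 ← R1 + 10/7·R2.
Reading off the reduced rows gives u = 3, v = 5/2.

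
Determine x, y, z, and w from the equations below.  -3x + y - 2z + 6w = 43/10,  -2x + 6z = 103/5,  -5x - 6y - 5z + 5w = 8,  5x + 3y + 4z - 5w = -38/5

x = -5/2, y = -1, z = 13/5, w = 1/2

Row-reduce the augmented matrix:
R1 ← R1 / (-3).
R2 ← R2 + 2·R1.
R3 ← R3 + 5·R1.
R4 ← R4 − 5·R1.
R2 ← R2 / (-2/3).
R1 ← R1 + 1/3·R2.
R3 ← R3 + 23/3·R2.
R4 ← R4 − 14/3·R2.
R3 ← R3 / (-86).
R1 ← R1 + 3·R3.
R2 ← R2 + 11·R3.
R4 ← R4 − 52·R3.
R4 ← R4 / (77/43).
R1 ← R1 + 123/86·R4.
R2 ← R2 − 65/86·R4.
R3 ← R3 + 41/86·R4.
Reading off the reduced rows gives x = -5/2, y = -1, z = 13/5, w = 1/2.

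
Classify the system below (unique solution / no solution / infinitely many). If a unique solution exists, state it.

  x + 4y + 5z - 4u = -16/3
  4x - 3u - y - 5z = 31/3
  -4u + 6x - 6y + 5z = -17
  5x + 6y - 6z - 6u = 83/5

x = -3, y = -1/3, z = -13/5, u = -3

Row-reduce the augmented matrix:
R2 ← R2 − 4·R1.
R3 ← R3 − 6·R1.
R4 ← R4 − 5·R1.
R2 ← R2 / (-17).
R1 ← R1 − 4·R2.
R3 ← R3 + 30·R2.
R4 ← R4 + 14·R2.
R3 ← R3 / (325/17).
R1 ← R1 + 15/17·R3.
R2 ← R2 − 25/17·R3.
R4 ← R4 + 177/17·R3.
R4 ← R4 / (22/13).
R1 ← R1 + 14/13·R4.
R2 ← R2 + 7/13·R4.
R3 ← R3 + 2/13·R4.
Reading off the reduced rows gives x = -3, y = -1/3, z = -13/5, u = -3.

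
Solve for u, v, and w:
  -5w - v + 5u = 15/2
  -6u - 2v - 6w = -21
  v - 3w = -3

u = 5/2, v = 0, w = 1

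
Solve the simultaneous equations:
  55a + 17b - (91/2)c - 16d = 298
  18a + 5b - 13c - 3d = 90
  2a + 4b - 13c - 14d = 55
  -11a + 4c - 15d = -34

Row-reduce:
R1 ← R1 / (55).
R2 ← R2 − 18·R1.
R3 ← R3 − 2·R1.
R4 ← R4 + 11·R1.
R2 ← R2 / (-31/55).
R1 ← R1 − 17/55·R2.
R3 ← R3 − 186/55·R2.
R4 ← R4 − 17/5·R2.
Swap R3 and R4.
R3 ← R3 / (391/62).
R1 ← R1 − 13/62·R3.
R2 ← R2 + 104/31·R3.
Row 4 reduces to 0 = -1, a contradiction. The system is inconsistent.

no solution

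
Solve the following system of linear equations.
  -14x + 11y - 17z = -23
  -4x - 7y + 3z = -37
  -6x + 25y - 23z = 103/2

no solution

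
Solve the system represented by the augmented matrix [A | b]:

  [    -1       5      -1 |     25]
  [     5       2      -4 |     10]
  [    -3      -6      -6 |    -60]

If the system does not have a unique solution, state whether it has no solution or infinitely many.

Row-reduce the augmented matrix:
R1 ← R1 / (-1).
R2 ← R2 − 5·R1.
R3 ← R3 + 3·R1.
R2 ← R2 / (27).
R1 ← R1 + 5·R2.
R3 ← R3 + 21·R2.
R3 ← R3 / (-10).
R1 ← R1 + 2/3·R3.
R2 ← R2 + 1/3·R3.
Reading off the reduced rows gives x_1 = 2, x_2 = 6, x_3 = 3.

x_1 = 2, x_2 = 6, x_3 = 3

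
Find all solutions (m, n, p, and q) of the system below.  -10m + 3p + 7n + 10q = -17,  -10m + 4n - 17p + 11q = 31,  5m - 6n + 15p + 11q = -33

Row-reduce:
R1 ← R1 / (-10).
R2 ← R2 + 10·R1.
R3 ← R3 − 5·R1.
R2 ← R2 / (-3).
R1 ← R1 + 7/10·R2.
R3 ← R3 + 5/2·R2.
R3 ← R3 / (199/6).
R1 ← R1 − 131/30·R3.
R2 ← R2 − 20/3·R3.
Rank is 3 with 4 unknowns, leaving q free.

infinitely many solutions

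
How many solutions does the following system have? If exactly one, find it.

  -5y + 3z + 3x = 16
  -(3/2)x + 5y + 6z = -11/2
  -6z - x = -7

infinitely many solutions

Row-reduce:
R1 ← R1 / (3).
R2 ← R2 + 3/2·R1.
R3 ← R3 + 1·R1.
R2 ← R2 / (5/2).
R1 ← R1 + 5/3·R2.
R3 ← R3 + 5/3·R2.
Rank is 2 with 3 unknowns, leaving z free.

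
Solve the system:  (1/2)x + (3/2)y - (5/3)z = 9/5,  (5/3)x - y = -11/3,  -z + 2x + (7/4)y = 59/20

x = -2/5, y = 3, z = 3/2

Row-reduce the augmented matrix:
R1 ← R1 / (1/2).
R2 ← R2 − 5/3·R1.
R3 ← R3 − 2·R1.
R2 ← R2 / (-6).
R1 ← R1 − 3·R2.
R3 ← R3 + 17/4·R2.
R3 ← R3 / (187/108).
R1 ← R1 + 5/9·R3.
R2 ← R2 + 25/27·R3.
Reading off the reduced rows gives x = -2/5, y = 3, z = 3/2.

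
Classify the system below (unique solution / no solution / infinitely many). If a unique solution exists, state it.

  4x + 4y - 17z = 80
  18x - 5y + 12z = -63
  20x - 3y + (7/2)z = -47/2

Row-reduce:
R1 ← R1 / (4).
R2 ← R2 − 18·R1.
R3 ← R3 − 20·R1.
R2 ← R2 / (-23).
R1 ← R1 − 1·R2.
R3 ← R3 + 23·R2.
Row 3 reduces to 0 = -1/2, a contradiction. The system is inconsistent.

no solution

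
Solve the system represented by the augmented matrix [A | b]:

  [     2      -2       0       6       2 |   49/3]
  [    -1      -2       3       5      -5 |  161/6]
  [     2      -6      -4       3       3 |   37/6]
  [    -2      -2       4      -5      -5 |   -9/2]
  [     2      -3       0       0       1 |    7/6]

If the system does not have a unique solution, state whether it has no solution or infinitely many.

Row-reduce the augmented matrix:
R1 ← R1 / (2).
R2 ← R2 + 1·R1.
R3 ← R3 − 2·R1.
R4 ← R4 + 2·R1.
R5 ← R5 − 2·R1.
R2 ← R2 / (-3).
R1 ← R1 + 1·R2.
R3 ← R3 + 4·R2.
R4 ← R4 + 4·R2.
R5 ← R5 + 1·R2.
R3 ← R3 / (-8).
R1 ← R1 + 1·R3.
R2 ← R2 + 1·R3.
R5 ← R5 + 1·R3.
R4 ← R4 / (-29/3).
R1 ← R1 − 49/24·R4.
R2 ← R2 + 23/24·R4.
R3 ← R3 − 41/24·R4.
R5 ← R5 + 167/24·R4.
R5 ← R5 / (-62/29).
R1 ← R1 − 59/29·R5.
R2 ← R2 − 9/29·R5.
R3 ← R3 + 11/29·R5.
R4 ← R4 + 7/29·R5.
Reading off the reduced rows gives x_1 = 4/3, x_2 = -1/3, x_3 = 0, x_4 = 3, x_5 = -5/2.

x_1 = 4/3, x_2 = -1/3, x_3 = 0, x_4 = 3, x_5 = -5/2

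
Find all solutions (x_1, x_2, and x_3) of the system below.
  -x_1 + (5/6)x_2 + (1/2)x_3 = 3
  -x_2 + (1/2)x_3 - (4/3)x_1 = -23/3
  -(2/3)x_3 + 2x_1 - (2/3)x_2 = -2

x_1 = -1, x_2 = 6, x_3 = -6

Row-reduce the augmented matrix:
R1 ← R1 / (-1).
R2 ← R2 + 4/3·R1.
R3 ← R3 − 2·R1.
R2 ← R2 / (-19/9).
R1 ← R1 + 5/6·R2.
R3 ← R3 − 1·R2.
R3 ← R3 / (29/114).
R1 ← R1 + 33/76·R3.
R2 ← R2 − 3/38·R3.
Reading off the reduced rows gives x_1 = -1, x_2 = 6, x_3 = -6.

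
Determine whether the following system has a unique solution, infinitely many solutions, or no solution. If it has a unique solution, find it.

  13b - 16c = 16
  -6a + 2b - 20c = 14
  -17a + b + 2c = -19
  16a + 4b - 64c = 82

no solution

Row-reduce:
Swap R1 and R2.
R1 ← R1 / (-6).
R3 ← R3 + 17·R1.
R4 ← R4 − 16·R1.
R2 ← R2 / (13).
R1 ← R1 + 1/3·R2.
R3 ← R3 + 14/3·R2.
R4 ← R4 − 28/3·R2.
R3 ← R3 / (688/13).
R1 ← R1 − 38/13·R3.
R2 ← R2 + 16/13·R3.
R4 ← R4 + 1376/13·R3.
Row 4 reduces to 0 = 2, a contradiction. The system is inconsistent.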